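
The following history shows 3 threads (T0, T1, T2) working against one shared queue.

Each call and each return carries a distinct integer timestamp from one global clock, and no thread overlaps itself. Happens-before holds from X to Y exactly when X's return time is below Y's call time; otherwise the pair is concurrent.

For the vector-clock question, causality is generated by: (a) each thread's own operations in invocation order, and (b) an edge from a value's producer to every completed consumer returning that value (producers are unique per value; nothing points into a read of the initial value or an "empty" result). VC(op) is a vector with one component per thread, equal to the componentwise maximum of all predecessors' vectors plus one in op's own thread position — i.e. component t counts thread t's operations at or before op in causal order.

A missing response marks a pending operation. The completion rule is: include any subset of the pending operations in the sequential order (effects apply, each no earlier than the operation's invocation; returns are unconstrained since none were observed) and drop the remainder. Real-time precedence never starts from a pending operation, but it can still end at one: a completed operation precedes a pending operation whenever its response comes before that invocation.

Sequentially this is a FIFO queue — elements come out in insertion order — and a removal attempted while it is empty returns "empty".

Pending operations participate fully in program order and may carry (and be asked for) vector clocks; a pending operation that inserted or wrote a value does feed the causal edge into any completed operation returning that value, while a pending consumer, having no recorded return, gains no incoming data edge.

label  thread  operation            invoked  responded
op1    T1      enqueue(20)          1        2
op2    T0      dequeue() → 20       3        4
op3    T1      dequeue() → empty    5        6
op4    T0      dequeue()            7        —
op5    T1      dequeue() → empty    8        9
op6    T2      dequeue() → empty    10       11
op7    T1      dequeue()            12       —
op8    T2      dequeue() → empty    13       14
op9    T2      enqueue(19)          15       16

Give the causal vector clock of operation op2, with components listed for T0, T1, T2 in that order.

no predecessors for op6 (invoked 10): T2 increments from zero → (0, 0, 1)
no predecessors for op1 (invoked 1): T1 increments from zero → (0, 1, 0)
op8, invoked 13, takes VC(op6)=(0, 0, 1) under max, adds 1 for T2 → (0, 0, 2)
op3, invoked 5, takes VC(op1)=(0, 1, 0) under max, adds 1 for T1 → (0, 2, 0)
op2, invoked 3, takes VC(op1)=(0, 1, 0) under max, adds 1 for T0 → (1, 1, 0)
op9, invoked 15, takes VC(op8)=(0, 0, 2) under max, adds 1 for T2 → (0, 0, 3)
op5, invoked 8, takes VC(op3)=(0, 2, 0) under max, adds 1 for T1 → (0, 3, 0)
op4, invoked 7, takes VC(op2)=(1, 1, 0) under max, adds 1 for T0 → (2, 1, 0)
op7, invoked 12, takes VC(op5)=(0, 3, 0) under max, adds 1 for T1 → (0, 4, 0)
target: VC(op2) = (1, 1, 0)

(1, 1, 0)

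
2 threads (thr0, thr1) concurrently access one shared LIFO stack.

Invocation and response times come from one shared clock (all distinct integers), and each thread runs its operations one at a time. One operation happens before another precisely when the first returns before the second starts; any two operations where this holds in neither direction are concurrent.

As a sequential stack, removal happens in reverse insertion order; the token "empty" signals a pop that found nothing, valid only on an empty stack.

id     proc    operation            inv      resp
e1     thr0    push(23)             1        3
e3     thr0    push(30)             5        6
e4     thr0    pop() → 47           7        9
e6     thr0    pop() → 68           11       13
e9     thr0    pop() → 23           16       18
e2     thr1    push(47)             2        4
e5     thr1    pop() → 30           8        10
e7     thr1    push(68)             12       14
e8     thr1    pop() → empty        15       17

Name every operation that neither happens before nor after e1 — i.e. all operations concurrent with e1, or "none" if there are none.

e2

e1 runs from 1 to 3; window-overlapping ops are concurrent
e2 [2,4]: concurrent
e3 [5,6]: after
e4 [7,9]: after
e5 [8,10]: after
e6 [11,13]: after
e7 [12,14]: after
e8 [15,17]: after
e9 [16,18]: after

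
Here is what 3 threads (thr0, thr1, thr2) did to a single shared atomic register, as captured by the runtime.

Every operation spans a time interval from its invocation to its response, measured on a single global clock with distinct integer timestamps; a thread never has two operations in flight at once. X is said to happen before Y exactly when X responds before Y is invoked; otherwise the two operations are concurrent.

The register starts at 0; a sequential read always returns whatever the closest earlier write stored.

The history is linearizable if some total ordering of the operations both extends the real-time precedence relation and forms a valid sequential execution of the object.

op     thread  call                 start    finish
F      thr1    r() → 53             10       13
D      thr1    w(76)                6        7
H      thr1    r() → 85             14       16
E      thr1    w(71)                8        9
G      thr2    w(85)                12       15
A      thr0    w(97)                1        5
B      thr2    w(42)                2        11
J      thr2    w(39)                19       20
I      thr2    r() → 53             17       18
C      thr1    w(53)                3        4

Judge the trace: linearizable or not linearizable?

through event 12 a valid linearization exists; event 13 (F responding at time 13) ends that
12 orders of the 6 completed atomic register ops respect real time; none is legal
no escape via the 1 pending operation (G): every completion choice fails
e.g. A, B, C, D, E, F (pending dropped): illegal at step 6, since F r() → 53 cannot apply there
e.g. A, C, B, D, E, F (pending dropped): illegal at step 6, since F r() → 53 cannot apply there

not linearizable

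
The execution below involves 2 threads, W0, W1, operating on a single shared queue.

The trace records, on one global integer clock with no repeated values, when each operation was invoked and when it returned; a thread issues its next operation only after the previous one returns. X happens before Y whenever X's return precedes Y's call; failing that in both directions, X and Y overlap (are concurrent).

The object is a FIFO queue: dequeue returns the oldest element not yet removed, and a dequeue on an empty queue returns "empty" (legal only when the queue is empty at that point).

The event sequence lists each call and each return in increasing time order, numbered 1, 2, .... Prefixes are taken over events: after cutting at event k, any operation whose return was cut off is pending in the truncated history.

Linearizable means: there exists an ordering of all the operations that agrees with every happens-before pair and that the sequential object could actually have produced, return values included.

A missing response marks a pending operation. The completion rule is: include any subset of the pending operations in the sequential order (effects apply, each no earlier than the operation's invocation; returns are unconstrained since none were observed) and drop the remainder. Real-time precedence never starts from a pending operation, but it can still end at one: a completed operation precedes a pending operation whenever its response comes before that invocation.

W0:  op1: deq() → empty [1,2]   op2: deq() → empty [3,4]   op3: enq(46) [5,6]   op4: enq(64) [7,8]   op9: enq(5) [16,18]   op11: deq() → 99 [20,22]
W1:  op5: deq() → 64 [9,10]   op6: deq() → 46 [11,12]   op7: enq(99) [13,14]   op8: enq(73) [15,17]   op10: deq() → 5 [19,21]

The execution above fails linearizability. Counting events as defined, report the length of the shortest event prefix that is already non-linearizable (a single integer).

10

events 1..9 are linearizable; a witness order is op1, op2, op3, op4:
after step 1 (op1 deq() → empty): queue <>
after step 2 (op2 deq() → empty): queue <>
after step 3 (op3 enq(46)): queue <46>
after step 4 (op4 enq(64)): queue <46,64>
event 10 — op5's response, time 10 — after it, nothing linearizes
for example op1, op2, op3, op4, op5 fails at step 5: op5 deq() → 64 is not legal there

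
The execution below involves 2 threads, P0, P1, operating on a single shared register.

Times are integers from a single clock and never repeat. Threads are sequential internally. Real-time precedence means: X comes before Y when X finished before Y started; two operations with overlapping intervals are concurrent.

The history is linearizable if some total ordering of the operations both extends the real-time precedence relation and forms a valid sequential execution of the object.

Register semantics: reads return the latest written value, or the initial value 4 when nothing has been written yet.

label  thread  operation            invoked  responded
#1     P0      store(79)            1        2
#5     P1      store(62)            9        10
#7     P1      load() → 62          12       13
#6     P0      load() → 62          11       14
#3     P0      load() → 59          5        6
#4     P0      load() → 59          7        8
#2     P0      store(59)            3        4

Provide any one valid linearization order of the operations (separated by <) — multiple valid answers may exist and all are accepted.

#1 < #2 < #3 < #4 < #5 < #6 < #7

1. #1 store(79), leaving value 79
2. #2 store(59), leaving value 59
3. #3 load() → 59, leaving value 59
4. #4 load() → 59, leaving value 59
5. #5 store(62), leaving value 62
6. #6 load() → 62, leaving value 62
7. #7 load() → 62, leaving value 62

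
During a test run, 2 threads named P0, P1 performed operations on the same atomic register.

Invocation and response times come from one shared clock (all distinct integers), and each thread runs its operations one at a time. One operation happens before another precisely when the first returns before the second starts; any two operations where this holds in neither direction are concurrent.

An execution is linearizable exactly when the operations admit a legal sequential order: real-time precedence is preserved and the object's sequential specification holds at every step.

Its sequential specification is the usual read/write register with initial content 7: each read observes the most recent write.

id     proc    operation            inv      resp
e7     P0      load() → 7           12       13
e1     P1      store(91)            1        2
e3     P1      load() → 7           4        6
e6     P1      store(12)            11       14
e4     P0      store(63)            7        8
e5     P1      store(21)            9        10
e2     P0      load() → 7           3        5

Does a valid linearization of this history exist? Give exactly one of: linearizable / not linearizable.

not linearizable

the violation lands at event 5, e2's response at time 5: events 1..4 linearize, events 1..5 do not
exhaustive check: the 2 completed atomic register ops admit one real-time order; illegal
no escape via the 1 pending operation (e3): every completion choice fails
e.g. e1, e2 (pending dropped): illegal at step 2, since e2 load() → 7 cannot apply there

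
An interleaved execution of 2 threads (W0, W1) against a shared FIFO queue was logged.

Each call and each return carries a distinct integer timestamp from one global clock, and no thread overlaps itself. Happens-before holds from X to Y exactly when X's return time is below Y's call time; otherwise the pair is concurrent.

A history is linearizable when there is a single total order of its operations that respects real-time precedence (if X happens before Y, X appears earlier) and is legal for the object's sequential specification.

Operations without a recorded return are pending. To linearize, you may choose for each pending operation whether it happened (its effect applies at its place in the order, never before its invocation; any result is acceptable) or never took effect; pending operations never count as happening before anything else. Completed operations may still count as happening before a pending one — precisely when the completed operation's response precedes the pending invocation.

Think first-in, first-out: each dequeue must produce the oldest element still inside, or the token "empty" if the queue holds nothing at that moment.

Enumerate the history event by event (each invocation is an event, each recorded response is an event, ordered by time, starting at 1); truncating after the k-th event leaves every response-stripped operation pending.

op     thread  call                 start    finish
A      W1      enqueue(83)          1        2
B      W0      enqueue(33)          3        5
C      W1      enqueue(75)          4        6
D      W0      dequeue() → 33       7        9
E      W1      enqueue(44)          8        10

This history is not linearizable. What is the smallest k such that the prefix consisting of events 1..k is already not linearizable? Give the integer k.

events 1..8 are still linearizable — one witness is A, B, C:
after step 1 (A enqueue(83)): queue <83>
after step 2 (B enqueue(33)): queue <83,33>
after step 3 (C enqueue(75)): queue <83,33,75>
include event 9 — D responding at 9 — and every candidate order breaks
completion choices over the 1 pending operation (E) were checked; none helps
e.g. A, B, C, D (pending dropped): illegal at step 4, since D dequeue() → 33 cannot apply there
e.g. A, C, B, D (pending dropped): illegal at step 4, since D dequeue() → 33 cannot apply there

9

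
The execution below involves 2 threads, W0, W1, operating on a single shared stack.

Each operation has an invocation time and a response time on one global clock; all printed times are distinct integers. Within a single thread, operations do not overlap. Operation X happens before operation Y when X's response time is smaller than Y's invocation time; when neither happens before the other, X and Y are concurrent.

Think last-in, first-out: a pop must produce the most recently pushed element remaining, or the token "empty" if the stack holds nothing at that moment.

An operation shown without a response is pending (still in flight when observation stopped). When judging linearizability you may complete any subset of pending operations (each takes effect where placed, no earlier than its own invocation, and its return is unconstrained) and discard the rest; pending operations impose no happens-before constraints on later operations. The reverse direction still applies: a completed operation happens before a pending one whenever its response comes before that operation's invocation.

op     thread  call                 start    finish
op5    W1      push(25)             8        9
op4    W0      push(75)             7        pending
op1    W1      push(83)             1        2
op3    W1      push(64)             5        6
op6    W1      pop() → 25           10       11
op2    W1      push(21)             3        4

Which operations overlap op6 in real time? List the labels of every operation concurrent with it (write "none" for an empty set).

op4

op6 spans [10,11]; an op avoiding the whole window 10..11 is ordered, any other is concurrent
op1 [1,2]: before
op2 [3,4]: before
op3 [5,6]: before
op4 [7,…): concurrent
op5 [8,9]: before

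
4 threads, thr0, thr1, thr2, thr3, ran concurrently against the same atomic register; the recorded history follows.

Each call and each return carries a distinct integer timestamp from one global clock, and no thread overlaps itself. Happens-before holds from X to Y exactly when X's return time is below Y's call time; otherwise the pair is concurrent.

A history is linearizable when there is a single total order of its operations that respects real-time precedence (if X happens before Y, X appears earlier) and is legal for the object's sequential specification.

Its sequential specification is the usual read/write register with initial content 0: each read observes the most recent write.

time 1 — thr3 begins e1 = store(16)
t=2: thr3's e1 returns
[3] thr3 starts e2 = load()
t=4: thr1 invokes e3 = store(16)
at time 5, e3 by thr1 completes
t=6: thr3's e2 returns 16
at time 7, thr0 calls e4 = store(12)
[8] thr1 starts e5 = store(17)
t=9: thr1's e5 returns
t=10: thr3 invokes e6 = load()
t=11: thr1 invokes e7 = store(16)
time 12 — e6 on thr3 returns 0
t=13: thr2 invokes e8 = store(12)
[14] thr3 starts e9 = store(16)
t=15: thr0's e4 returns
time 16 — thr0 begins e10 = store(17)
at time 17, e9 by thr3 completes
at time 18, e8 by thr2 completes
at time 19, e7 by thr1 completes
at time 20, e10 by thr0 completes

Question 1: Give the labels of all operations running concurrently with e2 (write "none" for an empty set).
concurrent with e2 ([3,6]): every op whose interval crosses 3..6
e1 [1,2]: before
e3 [4,5]: concurrent
e4 [7,15]: after
e5 [8,9]: after
e6 [10,12]: after
e7 [11,19]: after
e8 [13,18]: after
e9 [14,17]: after
e10 [16,20]: after

e3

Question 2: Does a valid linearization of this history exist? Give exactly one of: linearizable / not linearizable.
prefix check: 1..11 passes, 1..12 fails once e6's time-12 response joins
the 5 completed operations admit 2 real-time orders; each fails the atomic register replay
no completion choice of the 2 pending operations (e4, e7) rescues it — every subset was tried
e.g. e1, e2, e3, e5, e6 (pending dropped): illegal at step 5, since e6 load() → 0 cannot apply there
e.g. e1, e3, e2, e5, e6 (pending dropped): illegal at step 5, since e6 load() → 0 cannot apply there

not linearizable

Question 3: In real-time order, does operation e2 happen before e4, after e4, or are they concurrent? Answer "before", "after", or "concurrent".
e2 spans [3,6], e4 spans [7,15]
resp(e2)=6 < inv(e4)=7

before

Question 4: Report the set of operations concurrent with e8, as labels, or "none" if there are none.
overlap test against e8 [13,18]: concurrent iff the interval meets 13..18
e1 [1,2]: before
e2 [3,6]: before
e3 [4,5]: before
e4 [7,15]: concurrent
e5 [8,9]: before
e6 [10,12]: before
e7 [11,19]: concurrent
e9 [14,17]: concurrent
e10 [16,20]: concurrent

e10, e4, e7, e9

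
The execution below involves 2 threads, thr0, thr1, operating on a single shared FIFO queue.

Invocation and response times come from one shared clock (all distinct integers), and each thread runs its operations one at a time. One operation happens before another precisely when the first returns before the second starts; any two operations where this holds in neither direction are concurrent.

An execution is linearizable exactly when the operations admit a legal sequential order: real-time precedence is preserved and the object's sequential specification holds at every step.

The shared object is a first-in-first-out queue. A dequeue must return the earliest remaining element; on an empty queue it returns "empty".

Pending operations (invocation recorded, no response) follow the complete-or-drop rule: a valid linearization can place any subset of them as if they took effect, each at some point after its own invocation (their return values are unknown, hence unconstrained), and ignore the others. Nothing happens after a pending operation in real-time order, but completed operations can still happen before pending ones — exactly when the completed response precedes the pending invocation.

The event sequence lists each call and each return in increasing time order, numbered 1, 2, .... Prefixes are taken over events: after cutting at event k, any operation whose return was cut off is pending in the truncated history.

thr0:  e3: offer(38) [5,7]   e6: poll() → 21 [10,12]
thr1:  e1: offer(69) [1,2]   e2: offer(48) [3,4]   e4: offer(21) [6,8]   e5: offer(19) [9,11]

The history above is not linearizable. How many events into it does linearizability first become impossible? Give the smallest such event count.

12

a valid linearization of events 1..11 exists, for instance e1, e2, e3, e4, e5:
after step 1 (e1 offer(69)): queue <69>
after step 2 (e2 offer(48)): queue <69,48>
after step 3 (e3 offer(38)): queue <69,48,38>
after step 4 (e4 offer(21)): queue <69,48,38,21>
after step 5 (e5 offer(19)): queue <69,48,38,21,19>
include event 12 — e6 responding at 12 — and every candidate order breaks
take e1, e2, e3, e4, e5, e6: step 6 already fails, because e6 poll() → 21 cannot occur there
take e1, e2, e3, e4, e6, e5: step 5 already fails, because e6 poll() → 21 cannot occur there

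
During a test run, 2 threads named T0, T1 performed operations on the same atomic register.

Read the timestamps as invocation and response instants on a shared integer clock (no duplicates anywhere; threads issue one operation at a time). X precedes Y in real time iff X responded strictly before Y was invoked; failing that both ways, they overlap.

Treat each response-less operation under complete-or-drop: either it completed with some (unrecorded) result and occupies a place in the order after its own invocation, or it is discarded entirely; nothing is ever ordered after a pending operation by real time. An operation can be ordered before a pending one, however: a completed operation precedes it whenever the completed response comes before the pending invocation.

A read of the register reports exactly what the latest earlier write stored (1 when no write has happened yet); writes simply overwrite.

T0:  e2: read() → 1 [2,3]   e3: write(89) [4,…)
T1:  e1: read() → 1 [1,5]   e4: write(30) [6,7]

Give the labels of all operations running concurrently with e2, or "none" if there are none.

overlap test against e2 [2,3]: concurrent iff the interval meets 2..3
e1 [1,5]: concurrent
e3 [4,…): after
e4 [6,7]: after

e1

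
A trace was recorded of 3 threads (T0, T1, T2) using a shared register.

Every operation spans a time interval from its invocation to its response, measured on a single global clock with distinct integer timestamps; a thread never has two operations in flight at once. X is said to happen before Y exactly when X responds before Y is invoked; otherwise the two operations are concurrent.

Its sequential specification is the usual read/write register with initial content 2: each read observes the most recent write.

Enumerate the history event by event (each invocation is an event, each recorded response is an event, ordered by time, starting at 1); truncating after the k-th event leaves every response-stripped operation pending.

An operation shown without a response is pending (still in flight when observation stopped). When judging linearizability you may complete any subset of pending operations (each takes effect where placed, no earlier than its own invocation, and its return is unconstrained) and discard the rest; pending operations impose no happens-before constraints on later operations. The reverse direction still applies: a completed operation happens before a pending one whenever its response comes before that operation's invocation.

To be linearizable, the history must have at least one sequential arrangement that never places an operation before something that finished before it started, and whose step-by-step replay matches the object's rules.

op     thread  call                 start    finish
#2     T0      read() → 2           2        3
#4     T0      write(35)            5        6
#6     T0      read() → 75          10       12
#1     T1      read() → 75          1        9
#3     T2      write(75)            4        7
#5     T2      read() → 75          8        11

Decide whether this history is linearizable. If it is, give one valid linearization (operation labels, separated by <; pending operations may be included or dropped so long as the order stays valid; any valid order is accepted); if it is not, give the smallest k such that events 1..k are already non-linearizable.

linearizable — witness: #2 < #4 < #3 < #1 < #5 < #6

step 1: #2 read() → 2 — value 2
step 2: #4 write(35) — value 35
step 3: #3 write(75) — value 75
step 4: #1 read() → 75 — value 75
step 5: #5 read() → 75 — value 75
step 6: #6 read() → 75 — value 75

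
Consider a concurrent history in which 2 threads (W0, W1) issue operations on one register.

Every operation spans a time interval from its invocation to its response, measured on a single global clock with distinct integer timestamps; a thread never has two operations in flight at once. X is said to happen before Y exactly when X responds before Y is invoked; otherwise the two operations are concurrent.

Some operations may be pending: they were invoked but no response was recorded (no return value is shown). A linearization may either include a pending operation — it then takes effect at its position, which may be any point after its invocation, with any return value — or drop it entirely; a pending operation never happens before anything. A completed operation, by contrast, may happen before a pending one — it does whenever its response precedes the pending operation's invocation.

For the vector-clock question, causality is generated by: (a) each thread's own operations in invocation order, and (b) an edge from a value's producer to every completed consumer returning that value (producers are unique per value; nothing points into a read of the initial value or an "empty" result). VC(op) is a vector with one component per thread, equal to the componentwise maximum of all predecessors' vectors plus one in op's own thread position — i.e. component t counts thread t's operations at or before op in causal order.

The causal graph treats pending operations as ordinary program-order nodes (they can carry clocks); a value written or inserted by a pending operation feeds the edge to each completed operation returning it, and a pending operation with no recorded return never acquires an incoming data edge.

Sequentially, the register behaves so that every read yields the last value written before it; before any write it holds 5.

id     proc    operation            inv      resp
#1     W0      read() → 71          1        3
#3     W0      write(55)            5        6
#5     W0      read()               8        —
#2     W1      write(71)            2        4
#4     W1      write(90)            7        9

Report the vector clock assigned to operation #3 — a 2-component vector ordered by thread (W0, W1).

invoked at 2, #2 has no predecessors; its own W1 bump gives (0, 1)
merge at #4 (invoked 7): VC(#2)=(0, 1), own-thread bump on W1 → (0, 2)
merge at #1 (invoked 1): VC(#2)=(0, 1), own-thread bump on W0 → (1, 1)
merge at #3 (invoked 5): VC(#1)=(1, 1), own-thread bump on W0 → (2, 1)
merge at #5 (invoked 8): VC(#3)=(2, 1), own-thread bump on W0 → (3, 1)
target: VC(#3) = (2, 1)

(2, 1)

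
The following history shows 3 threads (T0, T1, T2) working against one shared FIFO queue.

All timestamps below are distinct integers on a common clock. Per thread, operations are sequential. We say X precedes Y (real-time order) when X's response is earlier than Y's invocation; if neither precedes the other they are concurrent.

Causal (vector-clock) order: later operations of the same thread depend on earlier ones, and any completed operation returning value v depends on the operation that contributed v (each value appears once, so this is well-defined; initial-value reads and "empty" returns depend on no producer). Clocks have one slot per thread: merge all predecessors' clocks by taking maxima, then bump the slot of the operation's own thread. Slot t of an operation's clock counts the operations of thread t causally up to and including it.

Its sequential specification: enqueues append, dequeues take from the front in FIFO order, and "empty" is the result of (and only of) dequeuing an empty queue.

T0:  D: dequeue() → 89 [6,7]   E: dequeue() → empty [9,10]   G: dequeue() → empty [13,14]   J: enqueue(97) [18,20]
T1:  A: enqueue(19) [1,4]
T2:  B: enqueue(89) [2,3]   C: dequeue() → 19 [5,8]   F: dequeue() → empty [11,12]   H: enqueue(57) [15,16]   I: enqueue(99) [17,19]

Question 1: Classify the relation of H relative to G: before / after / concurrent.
after

H spans [15,16], G spans [13,14]
resp(G)=14 < inv(H)=15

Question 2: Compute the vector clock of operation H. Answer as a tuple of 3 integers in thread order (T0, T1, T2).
(0, 1, 4)

B, invoked 2, has no incoming edges; only T2's bump applies → (0, 0, 1)
A, invoked 1, has no incoming edges; only T1's bump applies → (0, 1, 0)
D, invoked 6, takes VC(B)=(0, 0, 1) under max, adds 1 for T0 → (1, 0, 1)
C, invoked 5, takes VC(A)=(0, 1, 0), VC(B)=(0, 0, 1) under max, adds 1 for T2 → (0, 1, 2)
E, invoked 9, takes VC(D)=(1, 0, 1) under max, adds 1 for T0 → (2, 0, 1)
F, invoked 11, takes VC(C)=(0, 1, 2) under max, adds 1 for T2 → (0, 1, 3)
G, invoked 13, takes VC(E)=(2, 0, 1) under max, adds 1 for T0 → (3, 0, 1)
H, invoked 15, takes VC(F)=(0, 1, 3) under max, adds 1 for T2 → (0, 1, 4)
J, invoked 18, takes VC(G)=(3, 0, 1) under max, adds 1 for T0 → (4, 0, 1)
I, invoked 17, takes VC(H)=(0, 1, 4) under max, adds 1 for T2 → (0, 1, 5)
target: VC(H) = (0, 1, 4)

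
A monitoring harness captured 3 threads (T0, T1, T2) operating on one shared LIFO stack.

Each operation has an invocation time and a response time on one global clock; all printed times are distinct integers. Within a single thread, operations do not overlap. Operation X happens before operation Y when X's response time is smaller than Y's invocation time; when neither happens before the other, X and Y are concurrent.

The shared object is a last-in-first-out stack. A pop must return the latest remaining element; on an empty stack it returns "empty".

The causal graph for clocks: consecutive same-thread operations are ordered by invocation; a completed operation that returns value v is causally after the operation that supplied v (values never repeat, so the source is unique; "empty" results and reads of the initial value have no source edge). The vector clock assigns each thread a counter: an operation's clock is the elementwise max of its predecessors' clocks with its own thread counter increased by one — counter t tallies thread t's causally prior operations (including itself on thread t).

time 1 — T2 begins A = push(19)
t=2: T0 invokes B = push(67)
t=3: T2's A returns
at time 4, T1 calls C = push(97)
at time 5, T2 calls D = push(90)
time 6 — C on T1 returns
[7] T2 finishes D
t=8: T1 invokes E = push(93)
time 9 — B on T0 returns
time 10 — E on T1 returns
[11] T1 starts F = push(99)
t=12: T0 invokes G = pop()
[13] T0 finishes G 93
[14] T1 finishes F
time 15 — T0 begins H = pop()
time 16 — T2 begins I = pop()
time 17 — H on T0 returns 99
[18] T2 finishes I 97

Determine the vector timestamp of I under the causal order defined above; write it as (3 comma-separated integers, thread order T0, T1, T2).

A, invoked 1, has no incoming edges; only T2's bump applies → (0, 0, 1)
C, invoked 4, has no incoming edges; only T1's bump applies → (0, 1, 0)
B, invoked 2, has no incoming edges; only T0's bump applies → (1, 0, 0)
from VC(A)=(0, 0, 1), D (invoked 5) maxes components and bumps T2 → (0, 0, 2)
from VC(C)=(0, 1, 0), E (invoked 8) maxes components and bumps T1 → (0, 2, 0)
from VC(E)=(0, 2, 0), F (invoked 11) maxes components and bumps T1 → (0, 3, 0)
from VC(C)=(0, 1, 0), VC(D)=(0, 0, 2), I (invoked 16) maxes components and bumps T2 → (0, 1, 3)
from VC(B)=(1, 0, 0), VC(E)=(0, 2, 0), G (invoked 12) maxes components and bumps T0 → (2, 2, 0)
from VC(F)=(0, 3, 0), VC(G)=(2, 2, 0), H (invoked 15) maxes components and bumps T0 → (3, 3, 0)
target: VC(I) = (0, 1, 3)

(0, 1, 3)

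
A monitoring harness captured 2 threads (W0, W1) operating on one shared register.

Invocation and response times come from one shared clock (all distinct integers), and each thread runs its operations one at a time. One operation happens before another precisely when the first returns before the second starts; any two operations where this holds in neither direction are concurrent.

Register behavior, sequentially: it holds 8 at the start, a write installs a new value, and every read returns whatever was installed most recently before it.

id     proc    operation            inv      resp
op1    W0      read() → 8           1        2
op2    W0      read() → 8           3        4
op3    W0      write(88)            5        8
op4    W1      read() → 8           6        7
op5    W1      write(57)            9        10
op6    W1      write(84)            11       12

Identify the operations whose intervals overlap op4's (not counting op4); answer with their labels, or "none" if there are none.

op4 spans [6,7]; an op avoiding the whole window 6..7 is ordered, any other is concurrent
op1 [1,2]: before
op2 [3,4]: before
op3 [5,8]: concurrent
op5 [9,10]: after
op6 [11,12]: after

op3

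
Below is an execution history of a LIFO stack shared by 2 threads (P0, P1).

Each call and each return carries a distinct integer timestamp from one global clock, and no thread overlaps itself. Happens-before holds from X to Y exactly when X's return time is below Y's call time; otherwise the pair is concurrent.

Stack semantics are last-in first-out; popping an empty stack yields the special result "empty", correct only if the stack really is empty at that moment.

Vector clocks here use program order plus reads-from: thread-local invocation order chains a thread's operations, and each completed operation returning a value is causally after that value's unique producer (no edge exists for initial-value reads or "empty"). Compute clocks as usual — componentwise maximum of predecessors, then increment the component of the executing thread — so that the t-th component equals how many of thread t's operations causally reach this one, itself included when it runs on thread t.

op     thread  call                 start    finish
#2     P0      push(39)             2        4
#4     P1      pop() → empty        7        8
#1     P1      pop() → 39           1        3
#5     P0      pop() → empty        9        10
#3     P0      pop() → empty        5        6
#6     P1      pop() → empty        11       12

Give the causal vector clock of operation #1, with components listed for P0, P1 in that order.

#2, invoked 2, has no incoming edges; only P0's bump applies → (1, 0)
from VC(#2)=(1, 0), #1 (invoked 1) maxes components and bumps P1 → (1, 1)
from VC(#2)=(1, 0), #3 (invoked 5) maxes components and bumps P0 → (2, 0)
from VC(#1)=(1, 1), #4 (invoked 7) maxes components and bumps P1 → (1, 2)
from VC(#3)=(2, 0), #5 (invoked 9) maxes components and bumps P0 → (3, 0)
from VC(#4)=(1, 2), #6 (invoked 11) maxes components and bumps P1 → (1, 3)
target: VC(#1) = (1, 1)

(1, 1)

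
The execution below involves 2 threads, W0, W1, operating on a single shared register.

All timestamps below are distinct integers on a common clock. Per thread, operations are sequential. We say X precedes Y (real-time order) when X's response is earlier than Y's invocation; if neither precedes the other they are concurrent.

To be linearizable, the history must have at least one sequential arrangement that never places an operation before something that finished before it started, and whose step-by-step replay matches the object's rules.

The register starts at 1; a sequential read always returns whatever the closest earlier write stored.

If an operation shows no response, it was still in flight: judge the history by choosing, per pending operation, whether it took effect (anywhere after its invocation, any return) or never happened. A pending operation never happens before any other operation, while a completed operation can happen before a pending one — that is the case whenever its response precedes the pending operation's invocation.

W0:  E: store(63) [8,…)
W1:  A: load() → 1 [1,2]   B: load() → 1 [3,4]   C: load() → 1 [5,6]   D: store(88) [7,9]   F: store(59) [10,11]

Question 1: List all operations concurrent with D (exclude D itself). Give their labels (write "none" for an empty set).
E

D spans [7,9]: anything still running between times 7 and 9 counts as concurrent
A [1,2]: before
B [3,4]: before
C [5,6]: before
E [8,…): concurrent
F [10,11]: after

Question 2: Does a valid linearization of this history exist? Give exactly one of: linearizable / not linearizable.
linearizable

witness order: A, B, C, D, E, F
step 1: A load() → 1 — value 1
step 2: B load() → 1 — value 1
step 3: C load() → 1 — value 1
step 4: D store(88) — value 88
step 5: E store(63) (pending, included) — value 63
step 6: F store(59) — value 59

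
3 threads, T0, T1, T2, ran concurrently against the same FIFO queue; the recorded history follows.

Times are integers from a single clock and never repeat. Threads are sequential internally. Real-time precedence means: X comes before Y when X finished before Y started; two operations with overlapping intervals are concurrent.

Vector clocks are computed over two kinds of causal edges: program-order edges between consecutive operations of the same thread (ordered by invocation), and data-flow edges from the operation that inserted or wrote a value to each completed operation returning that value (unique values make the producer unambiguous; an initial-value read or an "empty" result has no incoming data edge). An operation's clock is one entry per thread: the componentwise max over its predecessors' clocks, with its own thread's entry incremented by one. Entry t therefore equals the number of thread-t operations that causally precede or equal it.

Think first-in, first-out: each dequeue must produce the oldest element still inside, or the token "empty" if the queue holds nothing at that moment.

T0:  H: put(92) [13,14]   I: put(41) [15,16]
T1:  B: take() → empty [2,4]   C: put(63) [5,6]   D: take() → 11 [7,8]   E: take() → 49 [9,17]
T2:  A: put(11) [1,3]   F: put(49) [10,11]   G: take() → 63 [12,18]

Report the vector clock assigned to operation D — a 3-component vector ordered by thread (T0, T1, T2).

(0, 3, 1)

A (invocation 1): nothing precedes it; T2's component alone gives (0, 0, 1)
B (invocation 2): nothing precedes it; T1's component alone gives (0, 1, 0)
H (invocation 13): nothing precedes it; T0's component alone gives (1, 0, 0)
F (invocation 10): componentwise max over VC(A)=(0, 0, 1), +1 at T2, giving (0, 0, 2)
C (invocation 5): componentwise max over VC(B)=(0, 1, 0), +1 at T1, giving (0, 2, 0)
I (invocation 15): componentwise max over VC(H)=(1, 0, 0), +1 at T0, giving (2, 0, 0)
D (invocation 7): componentwise max over VC(A)=(0, 0, 1), VC(C)=(0, 2, 0), +1 at T1, giving (0, 3, 1)
G (invocation 12): componentwise max over VC(C)=(0, 2, 0), VC(F)=(0, 0, 2), +1 at T2, giving (0, 2, 3)
E (invocation 9): componentwise max over VC(D)=(0, 3, 1), VC(F)=(0, 0, 2), +1 at T1, giving (0, 4, 2)
target: VC(D) = (0, 3, 1)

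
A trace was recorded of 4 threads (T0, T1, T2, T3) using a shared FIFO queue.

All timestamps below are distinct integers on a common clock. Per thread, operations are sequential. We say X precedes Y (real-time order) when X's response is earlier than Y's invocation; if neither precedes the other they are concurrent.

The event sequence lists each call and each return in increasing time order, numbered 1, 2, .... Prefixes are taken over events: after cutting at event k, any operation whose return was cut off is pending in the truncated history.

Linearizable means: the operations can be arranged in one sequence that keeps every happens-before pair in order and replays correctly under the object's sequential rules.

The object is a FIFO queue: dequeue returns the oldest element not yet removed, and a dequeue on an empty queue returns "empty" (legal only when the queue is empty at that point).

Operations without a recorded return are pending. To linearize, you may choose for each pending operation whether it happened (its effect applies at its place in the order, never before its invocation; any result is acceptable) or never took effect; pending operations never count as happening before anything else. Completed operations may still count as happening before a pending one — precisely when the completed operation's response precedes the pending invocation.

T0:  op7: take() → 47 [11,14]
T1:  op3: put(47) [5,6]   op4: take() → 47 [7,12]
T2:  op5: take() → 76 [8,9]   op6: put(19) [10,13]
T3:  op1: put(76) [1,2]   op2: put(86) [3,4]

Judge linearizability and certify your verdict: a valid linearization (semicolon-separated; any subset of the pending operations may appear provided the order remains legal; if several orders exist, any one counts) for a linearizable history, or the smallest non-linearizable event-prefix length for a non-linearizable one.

through event 13 a valid linearization exists; event 14 (op7 responding at time 14) ends that
8 orders of the 7 completed FIFO queue ops respect real time; none is legal
for example op1, op2, op3, op4, op5, op6, op7 fails at step 4: op4 take() → 47 is not legal there
for example op1, op2, op3, op4, op5, op7, op6 fails at step 4: op4 take() → 47 is not legal there

not linearizable — minimal violating prefix: 14 events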